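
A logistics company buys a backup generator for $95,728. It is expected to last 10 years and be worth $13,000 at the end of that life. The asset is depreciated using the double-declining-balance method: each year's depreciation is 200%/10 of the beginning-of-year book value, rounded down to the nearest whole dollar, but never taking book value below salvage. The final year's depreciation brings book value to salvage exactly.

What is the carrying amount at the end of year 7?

$20,077

Depreciable base = $95,728 − $13,000 = $82,728.
Year 1: ⌊$95,728 × 200%/10⌋ = $19,145. Book value $76,583.
Year 2: ⌊$76,583 × 200%/10⌋ = $15,316. Book value $61,267.
Year 3: ⌊$61,267 × 200%/10⌋ = $12,253. Book value $49,014.
Year 4: ⌊$49,014 × 200%/10⌋ = $9,802. Book value $39,212.
Year 5: ⌊$39,212 × 200%/10⌋ = $7,842. Book value $31,370.
Year 6: ⌊$31,370 × 200%/10⌋ = $6,274. Book value $25,096.
Year 7: ⌊$25,096 × 200%/10⌋ = $5,019. Book value $20,077.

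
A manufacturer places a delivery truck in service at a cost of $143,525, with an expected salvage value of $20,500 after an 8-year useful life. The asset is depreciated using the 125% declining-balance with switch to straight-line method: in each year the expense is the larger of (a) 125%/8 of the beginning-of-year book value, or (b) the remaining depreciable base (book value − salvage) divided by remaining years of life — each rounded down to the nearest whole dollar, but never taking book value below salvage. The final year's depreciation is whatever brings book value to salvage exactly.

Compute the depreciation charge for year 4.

$13,470

Depreciable base = $143,525 − $20,500 = $123,025.
Year 1: DB = ⌊$143,525 × 125%/8⌋ = $22,425; SL = ⌊$123,025/8⌋ = $15,378 → take DB $22,425. Book value $121,100.
Year 2: DB = ⌊$121,100 × 125%/8⌋ = $18,921; SL = ⌊$100,600/7⌋ = $14,371 → take DB $18,921. Book value $102,179.
Year 3: DB = ⌊$102,179 × 125%/8⌋ = $15,965; SL = ⌊$81,679/6⌋ = $13,613 → take DB $15,965. Book value $86,214.
Year 4: DB = ⌊$86,214 × 125%/8⌋ = $13,470; SL = ⌊$65,714/5⌋ = $13,142 → take DB $13,470. Book value $72,744.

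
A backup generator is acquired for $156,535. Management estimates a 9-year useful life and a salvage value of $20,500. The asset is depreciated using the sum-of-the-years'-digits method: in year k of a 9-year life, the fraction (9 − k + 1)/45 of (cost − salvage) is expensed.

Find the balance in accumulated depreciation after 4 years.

Depreciable base = $156,535 − $20,500 = $136,035.
Sum of the years' digits = 9+8+7+6+5+4+3+2+1 = 45.
Year 1: $136,035 × 9/45 = $27,207. Book value $129,328.
Year 2: $136,035 × 8/45 = $24,184. Book value $105,144.
Year 3: $136,035 × 7/45 = $21,161. Book value $83,983.
Year 4: $136,035 × 6/45 = $18,138. Book value $65,845.
Accumulated through year 4 = $156,535 − $65,845 = $90,690.

$90,690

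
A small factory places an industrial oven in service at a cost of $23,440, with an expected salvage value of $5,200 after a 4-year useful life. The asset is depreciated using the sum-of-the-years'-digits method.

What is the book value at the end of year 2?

$10,672

Depreciable base = $23,440 − $5,200 = $18,240.
Sum of the years' digits = 4+3+2+1 = 10.
Year 1: $18,240 × 4/10 = $7,296. Book value $16,144.
Year 2: $18,240 × 3/10 = $5,472. Book value $10,672.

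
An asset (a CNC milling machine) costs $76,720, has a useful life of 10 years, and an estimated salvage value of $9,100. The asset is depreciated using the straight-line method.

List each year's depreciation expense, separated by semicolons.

$6,762; $6,762; $6,762; $6,762; $6,762; $6,762; $6,762; $6,762; $6,762; $6,762

Depreciable base = $76,720 − $9,100 = $67,620.
Annual expense = $67,620 / 10 = $6,762.
End of year 1: book value $69,958.
End of year 2: book value $63,196.
End of year 3: book value $56,434.
End of year 4: book value $49,672.
End of year 5: book value $42,910.
End of year 6: book value $36,148.
End of year 7: book value $29,386.
End of year 8: book value $22,624.
End of year 9: book value $15,862.
End of year 10: book value $9,100.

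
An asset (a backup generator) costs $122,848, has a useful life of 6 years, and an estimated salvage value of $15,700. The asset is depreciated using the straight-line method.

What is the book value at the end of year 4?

$51,416

Depreciable base = $122,848 − $15,700 = $107,148.
Annual expense = $107,148 / 6 = $17,858.
End of year 1: book value $104,990.
End of year 2: book value $87,132.
End of year 3: book value $69,274.
End of year 4: book value $51,416.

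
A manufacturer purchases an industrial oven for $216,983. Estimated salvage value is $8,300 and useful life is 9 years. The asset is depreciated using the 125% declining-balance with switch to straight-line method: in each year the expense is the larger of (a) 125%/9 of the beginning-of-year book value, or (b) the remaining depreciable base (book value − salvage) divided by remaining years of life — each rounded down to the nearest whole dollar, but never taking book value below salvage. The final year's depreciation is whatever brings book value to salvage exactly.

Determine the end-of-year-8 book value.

Depreciable base = $216,983 − $8,300 = $208,683.
Year 1: DB = ⌊$216,983 × 125%/9⌋ = $30,136; SL = ⌊$208,683/9⌋ = $23,187 → take DB $30,136. Book value $186,847.
Year 2: DB = ⌊$186,847 × 125%/9⌋ = $25,950; SL = ⌊$178,547/8⌋ = $22,318 → take DB $25,950. Book value $160,897.
Year 3: DB = ⌊$160,897 × 125%/9⌋ = $22,346; SL = ⌊$152,597/7⌋ = $21,799 → take DB $22,346. Book value $138,551.
Year 4: DB = ⌊$138,551 × 125%/9⌋ = $19,243; SL = ⌊$130,251/6⌋ = $21,708 → take SL $21,708. Book value $116,843.
Year 5: DB = ⌊$116,843 × 125%/9⌋ = $16,228; SL = ⌊$108,543/5⌋ = $21,708 → take SL $21,708. Book value $95,135.
Year 6: DB = ⌊$95,135 × 125%/9⌋ = $13,213; SL = ⌊$86,835/4⌋ = $21,708 → take SL $21,708. Book value $73,427.
Year 7: DB = ⌊$73,427 × 125%/9⌋ = $10,198; SL = ⌊$65,127/3⌋ = $21,709 → take SL $21,709. Book value $51,718.
Year 8: DB = ⌊$51,718 × 125%/9⌋ = $7,183; SL = ⌊$43,418/2⌋ = $21,709 → take SL $21,709. Book value $30,009.

$30,009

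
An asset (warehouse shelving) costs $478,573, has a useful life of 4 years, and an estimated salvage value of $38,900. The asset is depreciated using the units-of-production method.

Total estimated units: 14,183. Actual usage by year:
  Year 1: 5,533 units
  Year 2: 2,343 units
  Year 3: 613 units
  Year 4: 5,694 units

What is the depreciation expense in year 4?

Depreciable base = $478,573 − $38,900 = $439,673.
Rate = $439,673 / 14,183 units = $31 per unit.
Year 1: 5,533 × $31 = $171,523. Book value $307,050.
Year 2: 2,343 × $31 = $72,633. Book value $234,417.
Year 3: 613 × $31 = $19,003. Book value $215,414.
Year 4: 5,694 × $31 = $176,514. Book value $38,900.

$176,514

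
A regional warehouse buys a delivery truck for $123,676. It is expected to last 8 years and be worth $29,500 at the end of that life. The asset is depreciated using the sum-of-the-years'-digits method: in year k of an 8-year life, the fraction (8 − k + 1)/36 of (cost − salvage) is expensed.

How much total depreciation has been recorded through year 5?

$78,480

Depreciable base = $123,676 − $29,500 = $94,176.
Sum of the years' digits = 8+7+6+5+4+3+2+1 = 36.
Year 1: $94,176 × 8/36 = $20,928. Book value $102,748.
Year 2: $94,176 × 7/36 = $18,312. Book value $84,436.
Year 3: $94,176 × 6/36 = $15,696. Book value $68,740.
Year 4: $94,176 × 5/36 = $13,080. Book value $55,660.
Year 5: $94,176 × 4/36 = $10,464. Book value $45,196.
Accumulated through year 5 = $123,676 − $45,196 = $78,480.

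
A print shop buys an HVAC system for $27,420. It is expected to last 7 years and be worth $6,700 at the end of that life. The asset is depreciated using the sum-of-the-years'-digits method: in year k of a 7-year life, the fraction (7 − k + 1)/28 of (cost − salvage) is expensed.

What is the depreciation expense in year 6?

Depreciable base = $27,420 − $6,700 = $20,720.
Sum of the years' digits = 7+6+5+4+3+2+1 = 28.
Year 1: $20,720 × 7/28 = $5,180. Book value $22,240.
Year 2: $20,720 × 6/28 = $4,440. Book value $17,800.
Year 3: $20,720 × 5/28 = $3,700. Book value $14,100.
Year 4: $20,720 × 4/28 = $2,960. Book value $11,140.
Year 5: $20,720 × 3/28 = $2,220. Book value $8,920.
Year 6: $20,720 × 2/28 = $1,480. Book value $7,440.

$1,480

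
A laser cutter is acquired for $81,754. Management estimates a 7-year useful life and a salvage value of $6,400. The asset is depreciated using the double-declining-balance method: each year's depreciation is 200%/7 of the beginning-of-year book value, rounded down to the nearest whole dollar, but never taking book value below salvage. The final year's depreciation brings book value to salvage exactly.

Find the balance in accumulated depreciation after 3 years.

Depreciable base = $81,754 − $6,400 = $75,354.
Year 1: ⌊$81,754 × 200%/7⌋ = $23,358. Book value $58,396.
Year 2: ⌊$58,396 × 200%/7⌋ = $16,684. Book value $41,712.
Year 3: ⌊$41,712 × 200%/7⌋ = $11,917. Book value $29,795.
Accumulated through year 3 = $81,754 − $29,795 = $51,959.

$51,959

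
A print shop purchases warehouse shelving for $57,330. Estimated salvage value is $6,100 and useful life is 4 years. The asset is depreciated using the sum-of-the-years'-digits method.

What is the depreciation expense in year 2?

Depreciable base = $57,330 − $6,100 = $51,230.
Sum of the years' digits = 4+3+2+1 = 10.
Year 1: $51,230 × 4/10 = $20,492. Book value $36,838.
Year 2: $51,230 × 3/10 = $15,369. Book value $21,469.

$15,369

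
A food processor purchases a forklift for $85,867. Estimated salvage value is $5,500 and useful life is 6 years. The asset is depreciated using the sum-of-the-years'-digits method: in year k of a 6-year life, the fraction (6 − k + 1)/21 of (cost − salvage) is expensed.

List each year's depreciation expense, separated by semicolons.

$22,962; $19,135; $15,308; $11,481; $7,654; $3,827

Depreciable base = $85,867 − $5,500 = $80,367.
Sum of the years' digits = 6+5+4+3+2+1 = 21.
Year 1: $80,367 × 6/21 = $22,962. Book value $62,905.
Year 2: $80,367 × 5/21 = $19,135. Book value $43,770.
Year 3: $80,367 × 4/21 = $15,308. Book value $28,462.
Year 4: $80,367 × 3/21 = $11,481. Book value $16,981.
Year 5: $80,367 × 2/21 = $7,654. Book value $9,327.
Year 6: $80,367 × 1/21 = $3,827. Book value $5,500.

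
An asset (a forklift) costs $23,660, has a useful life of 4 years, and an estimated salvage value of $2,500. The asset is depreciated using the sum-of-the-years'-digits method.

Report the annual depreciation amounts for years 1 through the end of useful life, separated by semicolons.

$8,464; $6,348; $4,232; $2,116

Depreciable base = $23,660 − $2,500 = $21,160.
Sum of the years' digits = 4+3+2+1 = 10.
Year 1: $21,160 × 4/10 = $8,464. Book value $15,196.
Year 2: $21,160 × 3/10 = $6,348. Book value $8,848.
Year 3: $21,160 × 2/10 = $4,232. Book value $4,616.
Year 4: $21,160 × 1/10 = $2,116. Book value $2,500.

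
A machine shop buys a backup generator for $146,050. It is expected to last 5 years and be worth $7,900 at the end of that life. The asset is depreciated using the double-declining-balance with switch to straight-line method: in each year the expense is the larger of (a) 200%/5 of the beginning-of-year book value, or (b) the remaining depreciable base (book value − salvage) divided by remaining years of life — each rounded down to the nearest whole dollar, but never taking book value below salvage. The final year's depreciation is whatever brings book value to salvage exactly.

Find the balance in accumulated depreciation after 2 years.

Depreciable base = $146,050 − $7,900 = $138,150.
Year 1: DB = ⌊$146,050 × 200%/5⌋ = $58,420; SL = ⌊$138,150/5⌋ = $27,630 → take DB $58,420. Book value $87,630.
Year 2: DB = ⌊$87,630 × 200%/5⌋ = $35,052; SL = ⌊$79,730/4⌋ = $19,932 → take DB $35,052. Book value $52,578.
Accumulated through year 2 = $146,050 − $52,578 = $93,472.

$93,472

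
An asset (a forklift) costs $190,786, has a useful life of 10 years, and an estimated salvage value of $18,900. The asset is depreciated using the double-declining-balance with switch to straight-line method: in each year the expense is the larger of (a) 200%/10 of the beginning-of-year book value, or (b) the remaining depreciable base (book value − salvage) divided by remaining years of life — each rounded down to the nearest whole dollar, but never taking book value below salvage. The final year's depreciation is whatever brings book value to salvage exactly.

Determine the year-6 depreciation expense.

$12,503

Depreciable base = $190,786 − $18,900 = $171,886.
Year 1: DB = ⌊$190,786 × 200%/10⌋ = $38,157; SL = ⌊$171,886/10⌋ = $17,188 → take DB $38,157. Book value $152,629.
Year 2: DB = ⌊$152,629 × 200%/10⌋ = $30,525; SL = ⌊$133,729/9⌋ = $14,858 → take DB $30,525. Book value $122,104.
Year 3: DB = ⌊$122,104 × 200%/10⌋ = $24,420; SL = ⌊$103,204/8⌋ = $12,900 → take DB $24,420. Book value $97,684.
Year 4: DB = ⌊$97,684 × 200%/10⌋ = $19,536; SL = ⌊$78,784/7⌋ = $11,254 → take DB $19,536. Book value $78,148.
Year 5: DB = ⌊$78,148 × 200%/10⌋ = $15,629; SL = ⌊$59,248/6⌋ = $9,874 → take DB $15,629. Book value $62,519.
Year 6: DB = ⌊$62,519 × 200%/10⌋ = $12,503; SL = ⌊$43,619/5⌋ = $8,723 → take DB $12,503. Book value $50,016.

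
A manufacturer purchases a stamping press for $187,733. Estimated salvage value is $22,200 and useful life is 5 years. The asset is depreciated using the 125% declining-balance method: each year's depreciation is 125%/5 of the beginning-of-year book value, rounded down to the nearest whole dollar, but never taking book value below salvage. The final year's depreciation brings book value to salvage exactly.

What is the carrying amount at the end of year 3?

Depreciable base = $187,733 − $22,200 = $165,533.
Year 1: ⌊$187,733 × 125%/5⌋ = $46,933. Book value $140,800.
Year 2: ⌊$140,800 × 125%/5⌋ = $35,200. Book value $105,600.
Year 3: ⌊$105,600 × 125%/5⌋ = $26,400. Book value $79,200.

$79,200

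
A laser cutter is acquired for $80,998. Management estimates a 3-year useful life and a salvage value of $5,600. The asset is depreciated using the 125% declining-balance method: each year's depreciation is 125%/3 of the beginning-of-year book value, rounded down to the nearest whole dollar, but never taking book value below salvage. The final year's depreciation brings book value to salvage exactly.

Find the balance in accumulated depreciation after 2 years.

Depreciable base = $80,998 − $5,600 = $75,398.
Year 1: ⌊$80,998 × 125%/3⌋ = $33,749. Book value $47,249.
Year 2: ⌊$47,249 × 125%/3⌋ = $19,687. Book value $27,562.
Accumulated through year 2 = $80,998 − $27,562 = $53,436.

$53,436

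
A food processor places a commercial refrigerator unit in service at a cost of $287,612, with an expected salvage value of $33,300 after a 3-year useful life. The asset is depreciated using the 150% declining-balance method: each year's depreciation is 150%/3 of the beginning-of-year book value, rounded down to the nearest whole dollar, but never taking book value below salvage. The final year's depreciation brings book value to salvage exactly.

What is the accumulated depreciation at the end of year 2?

$215,709

Depreciable base = $287,612 − $33,300 = $254,312.
Year 1: ⌊$287,612 × 150%/3⌋ = $143,806. Book value $143,806.
Year 2: ⌊$143,806 × 150%/3⌋ = $71,903. Book value $71,903.
Accumulated through year 2 = $287,612 − $71,903 = $215,709.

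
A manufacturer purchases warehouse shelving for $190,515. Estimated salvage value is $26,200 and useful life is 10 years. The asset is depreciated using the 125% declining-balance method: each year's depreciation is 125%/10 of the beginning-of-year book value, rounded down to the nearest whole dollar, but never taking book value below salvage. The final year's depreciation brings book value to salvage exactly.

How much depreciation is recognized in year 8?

Depreciable base = $190,515 − $26,200 = $164,315.
Year 1: ⌊$190,515 × 125%/10⌋ = $23,814. Book value $166,701.
Year 2: ⌊$166,701 × 125%/10⌋ = $20,837. Book value $145,864.
Year 3: ⌊$145,864 × 125%/10⌋ = $18,233. Book value $127,631.
Year 4: ⌊$127,631 × 125%/10⌋ = $15,953. Book value $111,678.
Year 5: ⌊$111,678 × 125%/10⌋ = $13,959. Book value $97,719.
Year 6: ⌊$97,719 × 125%/10⌋ = $12,214. Book value $85,505.
Year 7: ⌊$85,505 × 125%/10⌋ = $10,688. Book value $74,817.
Year 8: ⌊$74,817 × 125%/10⌋ = $9,352. Book value $65,465.

$9,352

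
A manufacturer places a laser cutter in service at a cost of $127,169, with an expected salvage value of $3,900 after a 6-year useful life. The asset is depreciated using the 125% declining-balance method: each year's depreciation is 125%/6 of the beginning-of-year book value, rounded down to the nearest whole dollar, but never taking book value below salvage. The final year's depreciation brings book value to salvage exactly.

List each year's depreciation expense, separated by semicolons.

$26,493; $20,974; $16,604; $13,145; $10,406; $35,647

Depreciable base = $127,169 − $3,900 = $123,269.
Year 1: ⌊$127,169 × 125%/6⌋ = $26,493. Book value $100,676.
Year 2: ⌊$100,676 × 125%/6⌋ = $20,974. Book value $79,702.
Year 3: ⌊$79,702 × 125%/6⌋ = $16,604. Book value $63,098.
Year 4: ⌊$63,098 × 125%/6⌋ = $13,145. Book value $49,953.
Year 5: ⌊$49,953 × 125%/6⌋ = $10,406. Book value $39,547.
Year 6 (final): $39,547 − $3,900 = $35,647. Book value $3,900.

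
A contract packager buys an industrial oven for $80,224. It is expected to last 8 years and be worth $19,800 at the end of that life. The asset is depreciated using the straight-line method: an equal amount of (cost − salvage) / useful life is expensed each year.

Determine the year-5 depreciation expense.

$7,553

Depreciable base = $80,224 − $19,800 = $60,424.
Annual expense = $60,424 / 8 = $7,553.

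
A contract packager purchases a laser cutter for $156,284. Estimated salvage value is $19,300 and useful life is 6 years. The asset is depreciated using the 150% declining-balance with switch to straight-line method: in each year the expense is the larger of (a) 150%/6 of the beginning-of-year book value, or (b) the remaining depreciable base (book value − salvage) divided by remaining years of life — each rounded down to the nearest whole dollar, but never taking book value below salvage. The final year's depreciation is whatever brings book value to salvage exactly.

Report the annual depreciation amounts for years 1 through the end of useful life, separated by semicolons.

Depreciable base = $156,284 − $19,300 = $136,984.
Year 1: DB = ⌊$156,284 × 150%/6⌋ = $39,071; SL = ⌊$136,984/6⌋ = $22,830 → take DB $39,071. Book value $117,213.
Year 2: DB = ⌊$117,213 × 150%/6⌋ = $29,303; SL = ⌊$97,913/5⌋ = $19,582 → take DB $29,303. Book value $87,910.
Year 3: DB = ⌊$87,910 × 150%/6⌋ = $21,977; SL = ⌊$68,610/4⌋ = $17,152 → take DB $21,977. Book value $65,933.
Year 4: DB = ⌊$65,933 × 150%/6⌋ = $16,483; SL = ⌊$46,633/3⌋ = $15,544 → take DB $16,483. Book value $49,450.
Year 5: DB = ⌊$49,450 × 150%/6⌋ = $12,362; SL = ⌊$30,150/2⌋ = $15,075 → take SL $15,075. Book value $34,375.
Year 6 (final): $34,375 − $19,300 = $15,075. Book value $19,300.

$39,071; $29,303; $21,977; $16,483; $15,075; $15,075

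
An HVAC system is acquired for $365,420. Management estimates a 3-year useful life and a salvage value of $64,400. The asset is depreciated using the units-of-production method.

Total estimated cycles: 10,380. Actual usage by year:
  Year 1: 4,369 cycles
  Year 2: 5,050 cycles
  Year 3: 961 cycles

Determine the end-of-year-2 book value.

Depreciable base = $365,420 − $64,400 = $301,020.
Rate = $301,020 / 10,380 cycles = $29 per cycle.
Year 1: 4,369 × $29 = $126,701. Book value $238,719.
Year 2: 5,050 × $29 = $146,450. Book value $92,269.

$92,269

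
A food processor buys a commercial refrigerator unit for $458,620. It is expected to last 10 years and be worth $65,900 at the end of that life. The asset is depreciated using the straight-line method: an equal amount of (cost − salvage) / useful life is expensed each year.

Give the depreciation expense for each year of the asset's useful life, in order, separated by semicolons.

Depreciable base = $458,620 − $65,900 = $392,720.
Annual expense = $392,720 / 10 = $39,272.
End of year 1: book value $419,348.
End of year 2: book value $380,076.
End of year 3: book value $340,804.
End of year 4: book value $301,532.
End of year 5: book value $262,260.
End of year 6: book value $222,988.
End of year 7: book value $183,716.
End of year 8: book value $144,444.
End of year 9: book value $105,172.
End of year 10: book value $65,900.

$39,272; $39,272; $39,272; $39,272; $39,272; $39,272; $39,272; $39,272; $39,272; $39,272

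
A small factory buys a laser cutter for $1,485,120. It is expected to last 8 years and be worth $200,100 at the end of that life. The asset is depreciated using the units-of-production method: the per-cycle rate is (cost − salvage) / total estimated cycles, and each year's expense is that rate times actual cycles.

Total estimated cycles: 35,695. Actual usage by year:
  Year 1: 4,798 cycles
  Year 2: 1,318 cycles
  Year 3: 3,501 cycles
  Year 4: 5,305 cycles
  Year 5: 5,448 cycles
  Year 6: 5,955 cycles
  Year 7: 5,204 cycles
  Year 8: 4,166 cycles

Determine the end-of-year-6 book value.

$537,420

Depreciable base = $1,485,120 − $200,100 = $1,285,020.
Rate = $1,285,020 / 35,695 cycles = $36 per cycle.
Year 1: 4,798 × $36 = $172,728. Book value $1,312,392.
Year 2: 1,318 × $36 = $47,448. Book value $1,264,944.
Year 3: 3,501 × $36 = $126,036. Book value $1,138,908.
Year 4: 5,305 × $36 = $190,980. Book value $947,928.
Year 5: 5,448 × $36 = $196,128. Book value $751,800.
Year 6: 5,955 × $36 = $214,380. Book value $537,420.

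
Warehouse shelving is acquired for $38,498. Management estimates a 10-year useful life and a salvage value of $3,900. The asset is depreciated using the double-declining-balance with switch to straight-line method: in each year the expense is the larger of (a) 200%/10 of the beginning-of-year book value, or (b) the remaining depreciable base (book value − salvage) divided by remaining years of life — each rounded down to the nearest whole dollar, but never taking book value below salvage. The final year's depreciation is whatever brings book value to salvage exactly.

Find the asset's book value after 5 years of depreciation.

Depreciable base = $38,498 − $3,900 = $34,598.
Year 1: DB = ⌊$38,498 × 200%/10⌋ = $7,699; SL = ⌊$34,598/10⌋ = $3,459 → take DB $7,699. Book value $30,799.
Year 2: DB = ⌊$30,799 × 200%/10⌋ = $6,159; SL = ⌊$26,899/9⌋ = $2,988 → take DB $6,159. Book value $24,640.
Year 3: DB = ⌊$24,640 × 200%/10⌋ = $4,928; SL = ⌊$20,740/8⌋ = $2,592 → take DB $4,928. Book value $19,712.
Year 4: DB = ⌊$19,712 × 200%/10⌋ = $3,942; SL = ⌊$15,812/7⌋ = $2,258 → take DB $3,942. Book value $15,770.
Year 5: DB = ⌊$15,770 × 200%/10⌋ = $3,154; SL = ⌊$11,870/6⌋ = $1,978 → take DB $3,154. Book value $12,616.

$12,616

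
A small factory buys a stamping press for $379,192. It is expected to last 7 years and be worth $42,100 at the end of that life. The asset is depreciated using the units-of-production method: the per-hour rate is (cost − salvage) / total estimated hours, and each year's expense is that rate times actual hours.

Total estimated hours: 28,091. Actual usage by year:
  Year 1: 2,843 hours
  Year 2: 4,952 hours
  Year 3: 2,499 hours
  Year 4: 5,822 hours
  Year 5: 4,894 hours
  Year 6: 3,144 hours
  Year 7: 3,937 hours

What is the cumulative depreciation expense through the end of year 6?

Depreciable base = $379,192 − $42,100 = $337,092.
Rate = $337,092 / 28,091 hours = $12 per hour.
Year 1: 2,843 × $12 = $34,116. Book value $345,076.
Year 2: 4,952 × $12 = $59,424. Book value $285,652.
Year 3: 2,499 × $12 = $29,988. Book value $255,664.
Year 4: 5,822 × $12 = $69,864. Book value $185,800.
Year 5: 4,894 × $12 = $58,728. Book value $127,072.
Year 6: 3,144 × $12 = $37,728. Book value $89,344.
Accumulated through year 6 = $379,192 − $89,344 = $289,848.

$289,848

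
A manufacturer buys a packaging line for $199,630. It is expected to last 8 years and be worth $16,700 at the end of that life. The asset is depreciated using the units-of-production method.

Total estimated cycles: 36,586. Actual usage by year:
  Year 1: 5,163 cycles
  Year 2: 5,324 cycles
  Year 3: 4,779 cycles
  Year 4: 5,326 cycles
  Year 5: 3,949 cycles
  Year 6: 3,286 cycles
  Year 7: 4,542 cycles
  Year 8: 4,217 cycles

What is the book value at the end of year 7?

Depreciable base = $199,630 − $16,700 = $182,930.
Rate = $182,930 / 36,586 cycles = $5 per cycle.
Year 1: 5,163 × $5 = $25,815. Book value $173,815.
Year 2: 5,324 × $5 = $26,620. Book value $147,195.
Year 3: 4,779 × $5 = $23,895. Book value $123,300.
Year 4: 5,326 × $5 = $26,630. Book value $96,670.
Year 5: 3,949 × $5 = $19,745. Book value $76,925.
Year 6: 3,286 × $5 = $16,430. Book value $60,495.
Year 7: 4,542 × $5 = $22,710. Book value $37,785.

$37,785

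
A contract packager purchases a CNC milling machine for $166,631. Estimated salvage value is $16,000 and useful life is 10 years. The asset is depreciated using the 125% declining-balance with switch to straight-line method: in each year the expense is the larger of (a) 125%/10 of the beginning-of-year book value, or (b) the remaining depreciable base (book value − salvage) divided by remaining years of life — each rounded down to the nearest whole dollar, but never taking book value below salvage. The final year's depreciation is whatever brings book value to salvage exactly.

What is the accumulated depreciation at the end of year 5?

$82,566

Depreciable base = $166,631 − $16,000 = $150,631.
Year 1: DB = ⌊$166,631 × 125%/10⌋ = $20,828; SL = ⌊$150,631/10⌋ = $15,063 → take DB $20,828. Book value $145,803.
Year 2: DB = ⌊$145,803 × 125%/10⌋ = $18,225; SL = ⌊$129,803/9⌋ = $14,422 → take DB $18,225. Book value $127,578.
Year 3: DB = ⌊$127,578 × 125%/10⌋ = $15,947; SL = ⌊$111,578/8⌋ = $13,947 → take DB $15,947. Book value $111,631.
Year 4: DB = ⌊$111,631 × 125%/10⌋ = $13,953; SL = ⌊$95,631/7⌋ = $13,661 → take DB $13,953. Book value $97,678.
Year 5: DB = ⌊$97,678 × 125%/10⌋ = $12,209; SL = ⌊$81,678/6⌋ = $13,613 → take SL $13,613. Book value $84,065.
Accumulated through year 5 = $166,631 − $84,065 = $82,566.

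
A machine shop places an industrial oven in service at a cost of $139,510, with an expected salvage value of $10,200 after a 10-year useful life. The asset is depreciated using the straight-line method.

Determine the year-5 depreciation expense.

$12,931

Depreciable base = $139,510 − $10,200 = $129,310.
Annual expense = $129,310 / 10 = $12,931.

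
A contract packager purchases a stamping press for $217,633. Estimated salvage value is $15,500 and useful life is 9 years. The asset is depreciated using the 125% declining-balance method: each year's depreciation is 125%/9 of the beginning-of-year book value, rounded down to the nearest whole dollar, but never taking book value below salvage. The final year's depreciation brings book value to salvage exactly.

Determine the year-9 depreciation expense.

Depreciable base = $217,633 − $15,500 = $202,133.
Year 1: ⌊$217,633 × 125%/9⌋ = $30,226. Book value $187,407.
Year 2: ⌊$187,407 × 125%/9⌋ = $26,028. Book value $161,379.
Year 3: ⌊$161,379 × 125%/9⌋ = $22,413. Book value $138,966.
Year 4: ⌊$138,966 × 125%/9⌋ = $19,300. Book value $119,666.
Year 5: ⌊$119,666 × 125%/9⌋ = $16,620. Book value $103,046.
Year 6: ⌊$103,046 × 125%/9⌋ = $14,311. Book value $88,735.
Year 7: ⌊$88,735 × 125%/9⌋ = $12,324. Book value $76,411.
Year 8: ⌊$76,411 × 125%/9⌋ = $10,612. Book value $65,799.
Year 9 (final): $65,799 − $15,500 = $50,299. Book value $15,500.

$50,299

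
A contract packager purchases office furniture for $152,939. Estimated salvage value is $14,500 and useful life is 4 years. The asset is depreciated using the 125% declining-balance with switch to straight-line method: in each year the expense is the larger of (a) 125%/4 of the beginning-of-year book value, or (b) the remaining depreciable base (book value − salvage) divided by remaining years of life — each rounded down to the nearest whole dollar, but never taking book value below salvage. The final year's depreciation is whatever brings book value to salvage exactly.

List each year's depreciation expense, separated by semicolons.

Depreciable base = $152,939 − $14,500 = $138,439.
Year 1: DB = ⌊$152,939 × 125%/4⌋ = $47,793; SL = ⌊$138,439/4⌋ = $34,609 → take DB $47,793. Book value $105,146.
Year 2: DB = ⌊$105,146 × 125%/4⌋ = $32,858; SL = ⌊$90,646/3⌋ = $30,215 → take DB $32,858. Book value $72,288.
Year 3: DB = ⌊$72,288 × 125%/4⌋ = $22,590; SL = ⌊$57,788/2⌋ = $28,894 → take SL $28,894. Book value $43,394.
Year 4 (final): $43,394 − $14,500 = $28,894. Book value $14,500.

$47,793; $32,858; $28,894; $28,894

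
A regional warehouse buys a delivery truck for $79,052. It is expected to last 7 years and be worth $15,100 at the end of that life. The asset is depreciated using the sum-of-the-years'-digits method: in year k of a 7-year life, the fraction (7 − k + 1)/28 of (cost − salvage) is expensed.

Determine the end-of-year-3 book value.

Depreciable base = $79,052 − $15,100 = $63,952.
Sum of the years' digits = 7+6+5+4+3+2+1 = 28.
Year 1: $63,952 × 7/28 = $15,988. Book value $63,064.
Year 2: $63,952 × 6/28 = $13,704. Book value $49,360.
Year 3: $63,952 × 5/28 = $11,420. Book value $37,940.

$37,940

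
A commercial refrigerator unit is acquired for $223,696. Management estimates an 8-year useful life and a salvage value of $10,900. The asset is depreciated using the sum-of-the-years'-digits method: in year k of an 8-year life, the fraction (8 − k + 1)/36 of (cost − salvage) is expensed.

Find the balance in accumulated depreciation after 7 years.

$206,885

Depreciable base = $223,696 − $10,900 = $212,796.
Sum of the years' digits = 8+7+6+5+4+3+2+1 = 36.
Year 1: $212,796 × 8/36 = $47,288. Book value $176,408.
Year 2: $212,796 × 7/36 = $41,377. Book value $135,031.
Year 3: $212,796 × 6/36 = $35,466. Book value $99,565.
Year 4: $212,796 × 5/36 = $29,555. Book value $70,010.
Year 5: $212,796 × 4/36 = $23,644. Book value $46,366.
Year 6: $212,796 × 3/36 = $17,733. Book value $28,633.
Year 7: $212,796 × 2/36 = $11,822. Book value $16,811.
Accumulated through year 7 = $223,696 − $16,811 = $206,885.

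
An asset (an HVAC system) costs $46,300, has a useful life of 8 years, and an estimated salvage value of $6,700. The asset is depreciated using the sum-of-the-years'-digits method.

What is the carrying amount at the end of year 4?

Depreciable base = $46,300 − $6,700 = $39,600.
Sum of the years' digits = 8+7+6+5+4+3+2+1 = 36.
Year 1: $39,600 × 8/36 = $8,800. Book value $37,500.
Year 2: $39,600 × 7/36 = $7,700. Book value $29,800.
Year 3: $39,600 × 6/36 = $6,600. Book value $23,200.
Year 4: $39,600 × 5/36 = $5,500. Book value $17,700.

$17,700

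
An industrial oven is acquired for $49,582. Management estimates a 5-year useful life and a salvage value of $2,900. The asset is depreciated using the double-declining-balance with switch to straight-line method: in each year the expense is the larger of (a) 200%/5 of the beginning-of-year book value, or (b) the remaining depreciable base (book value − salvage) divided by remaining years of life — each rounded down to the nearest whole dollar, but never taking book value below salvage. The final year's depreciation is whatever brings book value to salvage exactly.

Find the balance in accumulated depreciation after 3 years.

$38,872

Depreciable base = $49,582 − $2,900 = $46,682.
Year 1: DB = ⌊$49,582 × 200%/5⌋ = $19,832; SL = ⌊$46,682/5⌋ = $9,336 → take DB $19,832. Book value $29,750.
Year 2: DB = ⌊$29,750 × 200%/5⌋ = $11,900; SL = ⌊$26,850/4⌋ = $6,712 → take DB $11,900. Book value $17,850.
Year 3: DB = ⌊$17,850 × 200%/5⌋ = $7,140; SL = ⌊$14,950/3⌋ = $4,983 → take DB $7,140. Book value $10,710.
Accumulated through year 3 = $49,582 − $10,710 = $38,872.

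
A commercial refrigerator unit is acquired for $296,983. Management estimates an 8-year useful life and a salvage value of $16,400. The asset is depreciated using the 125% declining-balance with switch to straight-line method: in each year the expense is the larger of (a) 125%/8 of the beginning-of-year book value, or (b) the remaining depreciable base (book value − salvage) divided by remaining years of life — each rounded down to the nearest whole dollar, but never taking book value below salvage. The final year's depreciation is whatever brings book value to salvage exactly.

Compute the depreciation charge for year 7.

Depreciable base = $296,983 − $16,400 = $280,583.
Year 1: DB = ⌊$296,983 × 125%/8⌋ = $46,403; SL = ⌊$280,583/8⌋ = $35,072 → take DB $46,403. Book value $250,580.
Year 2: DB = ⌊$250,580 × 125%/8⌋ = $39,153; SL = ⌊$234,180/7⌋ = $33,454 → take DB $39,153. Book value $211,427.
Year 3: DB = ⌊$211,427 × 125%/8⌋ = $33,035; SL = ⌊$195,027/6⌋ = $32,504 → take DB $33,035. Book value $178,392.
Year 4: DB = ⌊$178,392 × 125%/8⌋ = $27,873; SL = ⌊$161,992/5⌋ = $32,398 → take SL $32,398. Book value $145,994.
Year 5: DB = ⌊$145,994 × 125%/8⌋ = $22,811; SL = ⌊$129,594/4⌋ = $32,398 → take SL $32,398. Book value $113,596.
Year 6: DB = ⌊$113,596 × 125%/8⌋ = $17,749; SL = ⌊$97,196/3⌋ = $32,398 → take SL $32,398. Book value $81,198.
Year 7: DB = ⌊$81,198 × 125%/8⌋ = $12,687; SL = ⌊$64,798/2⌋ = $32,399 → take SL $32,399. Book value $48,799.

$32,399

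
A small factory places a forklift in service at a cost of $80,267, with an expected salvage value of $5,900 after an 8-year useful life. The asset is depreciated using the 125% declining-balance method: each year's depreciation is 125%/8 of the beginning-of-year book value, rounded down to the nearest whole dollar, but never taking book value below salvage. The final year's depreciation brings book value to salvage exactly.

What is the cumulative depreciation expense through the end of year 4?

$39,584

Depreciable base = $80,267 − $5,900 = $74,367.
Year 1: ⌊$80,267 × 125%/8⌋ = $12,541. Book value $67,726.
Year 2: ⌊$67,726 × 125%/8⌋ = $10,582. Book value $57,144.
Year 3: ⌊$57,144 × 125%/8⌋ = $8,928. Book value $48,216.
Year 4: ⌊$48,216 × 125%/8⌋ = $7,533. Book value $40,683.
Accumulated through year 4 = $80,267 − $40,683 = $39,584.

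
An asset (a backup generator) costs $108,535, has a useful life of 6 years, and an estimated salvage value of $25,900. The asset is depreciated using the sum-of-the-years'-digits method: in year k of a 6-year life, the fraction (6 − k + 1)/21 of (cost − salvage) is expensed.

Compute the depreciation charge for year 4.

Depreciable base = $108,535 − $25,900 = $82,635.
Sum of the years' digits = 6+5+4+3+2+1 = 21.
Year 1: $82,635 × 6/21 = $23,610. Book value $84,925.
Year 2: $82,635 × 5/21 = $19,675. Book value $65,250.
Year 3: $82,635 × 4/21 = $15,740. Book value $49,510.
Year 4: $82,635 × 3/21 = $11,805. Book value $37,705.

$11,805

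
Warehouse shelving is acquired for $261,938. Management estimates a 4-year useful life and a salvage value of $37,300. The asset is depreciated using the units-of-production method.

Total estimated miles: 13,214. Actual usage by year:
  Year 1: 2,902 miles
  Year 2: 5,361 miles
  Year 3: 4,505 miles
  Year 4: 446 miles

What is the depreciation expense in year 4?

$7,582

Depreciable base = $261,938 − $37,300 = $224,638.
Rate = $224,638 / 13,214 miles = $17 per mile.
Year 1: 2,902 × $17 = $49,334. Book value $212,604.
Year 2: 5,361 × $17 = $91,137. Book value $121,467.
Year 3: 4,505 × $17 = $76,585. Book value $44,882.
Year 4: 446 × $17 = $7,582. Book value $37,300.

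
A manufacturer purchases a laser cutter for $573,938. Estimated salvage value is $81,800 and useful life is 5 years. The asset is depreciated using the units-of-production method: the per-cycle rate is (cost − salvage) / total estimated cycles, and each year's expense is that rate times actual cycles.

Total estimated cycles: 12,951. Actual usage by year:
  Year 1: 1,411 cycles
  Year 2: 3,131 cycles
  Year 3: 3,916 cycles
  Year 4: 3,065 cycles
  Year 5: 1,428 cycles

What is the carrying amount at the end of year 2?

Depreciable base = $573,938 − $81,800 = $492,138.
Rate = $492,138 / 12,951 cycles = $38 per cycle.
Year 1: 1,411 × $38 = $53,618. Book value $520,320.
Year 2: 3,131 × $38 = $118,978. Book value $401,342.

$401,342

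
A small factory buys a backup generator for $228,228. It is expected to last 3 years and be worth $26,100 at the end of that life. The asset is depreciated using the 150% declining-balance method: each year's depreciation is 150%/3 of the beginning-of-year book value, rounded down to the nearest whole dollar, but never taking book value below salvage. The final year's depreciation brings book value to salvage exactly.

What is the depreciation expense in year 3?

Depreciable base = $228,228 − $26,100 = $202,128.
Year 1: ⌊$228,228 × 150%/3⌋ = $114,114. Book value $114,114.
Year 2: ⌊$114,114 × 150%/3⌋ = $57,057. Book value $57,057.
Year 3 (final): $57,057 − $26,100 = $30,957. Book value $26,100.

$30,957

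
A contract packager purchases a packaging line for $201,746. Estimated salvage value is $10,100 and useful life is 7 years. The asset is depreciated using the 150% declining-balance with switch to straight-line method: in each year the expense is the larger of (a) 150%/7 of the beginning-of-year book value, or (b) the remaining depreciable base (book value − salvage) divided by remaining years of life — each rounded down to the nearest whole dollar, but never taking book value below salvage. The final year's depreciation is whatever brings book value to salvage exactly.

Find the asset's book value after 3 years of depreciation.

$97,860

Depreciable base = $201,746 − $10,100 = $191,646.
Year 1: DB = ⌊$201,746 × 150%/7⌋ = $43,231; SL = ⌊$191,646/7⌋ = $27,378 → take DB $43,231. Book value $158,515.
Year 2: DB = ⌊$158,515 × 150%/7⌋ = $33,967; SL = ⌊$148,415/6⌋ = $24,735 → take DB $33,967. Book value $124,548.
Year 3: DB = ⌊$124,548 × 150%/7⌋ = $26,688; SL = ⌊$114,448/5⌋ = $22,889 → take DB $26,688. Book value $97,860.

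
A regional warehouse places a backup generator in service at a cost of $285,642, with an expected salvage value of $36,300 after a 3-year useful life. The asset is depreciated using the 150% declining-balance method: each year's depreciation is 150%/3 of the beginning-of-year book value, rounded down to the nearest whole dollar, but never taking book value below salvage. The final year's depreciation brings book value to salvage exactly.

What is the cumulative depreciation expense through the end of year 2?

Depreciable base = $285,642 − $36,300 = $249,342.
Year 1: ⌊$285,642 × 150%/3⌋ = $142,821. Book value $142,821.
Year 2: ⌊$142,821 × 150%/3⌋ = $71,410. Book value $71,411.
Accumulated through year 2 = $285,642 − $71,411 = $214,231.

$214,231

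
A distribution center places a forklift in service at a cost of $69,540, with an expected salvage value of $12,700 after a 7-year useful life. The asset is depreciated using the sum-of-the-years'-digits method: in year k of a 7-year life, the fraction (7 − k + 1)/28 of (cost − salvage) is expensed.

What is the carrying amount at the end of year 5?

$18,790

Depreciable base = $69,540 − $12,700 = $56,840.
Sum of the years' digits = 7+6+5+4+3+2+1 = 28.
Year 1: $56,840 × 7/28 = $14,210. Book value $55,330.
Year 2: $56,840 × 6/28 = $12,180. Book value $43,150.
Year 3: $56,840 × 5/28 = $10,150. Book value $33,000.
Year 4: $56,840 × 4/28 = $8,120. Book value $24,880.
Year 5: $56,840 × 3/28 = $6,090. Book value $18,790.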